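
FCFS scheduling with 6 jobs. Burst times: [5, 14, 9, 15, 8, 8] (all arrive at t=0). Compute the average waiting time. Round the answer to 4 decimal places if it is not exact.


FCFS order (as given): [5, 14, 9, 15, 8, 8]
Waiting times:
  Job 1: wait = 0
  Job 2: wait = 5
  Job 3: wait = 19
  Job 4: wait = 28
  Job 5: wait = 43
  Job 6: wait = 51
Sum of waiting times = 146
Average waiting time = 146/6 = 24.3333

24.3333


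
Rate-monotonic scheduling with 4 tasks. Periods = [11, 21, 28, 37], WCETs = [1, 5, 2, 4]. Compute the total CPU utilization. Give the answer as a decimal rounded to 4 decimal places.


Compute individual utilizations (exact fractions):
  Task 1: C/T = 1/11 (approx. 0.0909)
  Task 2: C/T = 5/21 (approx. 0.2381)
  Task 3: C/T = 2/28 = 1/14 (approx. 0.0714)
  Task 4: C/T = 4/37 (approx. 0.1081)
Total utilization U = 1/11 + 5/21 + 1/14 + 4/37 = 8693/17094
Rounded to 4 decimal places: U = 0.5085
RM (Liu & Layland) bound for 4 tasks = 0.756828; compare with U = 8693/17094 (approx. 0.508541)
U <= bound, so schedulable by RM sufficient condition.

0.5085


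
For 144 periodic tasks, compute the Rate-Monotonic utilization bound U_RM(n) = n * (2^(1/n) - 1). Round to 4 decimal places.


Compute 2^(1/144) = 1.0048251257
Subtract 1: 1.0048251257 - 1 = 0.0048251257
Multiply by n: 144 * 0.0048251257 = 0.6948181008
Round to 4 dp: 0.6948

0.6948


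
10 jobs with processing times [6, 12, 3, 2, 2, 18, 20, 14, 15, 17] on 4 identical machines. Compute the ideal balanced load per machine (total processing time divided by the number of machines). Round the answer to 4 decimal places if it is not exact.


Total processing time = 6 + 12 + 3 + 2 + 2 + 18 + 20 + 14 + 15 + 17 = 109
Number of machines = 4
Ideal balanced load = 109 / 4 = 27.25

27.25


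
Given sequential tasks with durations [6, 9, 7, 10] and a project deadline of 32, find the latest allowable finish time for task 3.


LF(activity 3) = deadline - sum of successor durations
Successors: activities 4 through 4 with durations [10]
Sum of successor durations = 10
LF = 32 - 10 = 22

22


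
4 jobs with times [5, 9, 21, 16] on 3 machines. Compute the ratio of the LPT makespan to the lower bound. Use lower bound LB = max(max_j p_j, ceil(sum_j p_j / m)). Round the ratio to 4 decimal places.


LPT order: [21, 16, 9, 5]
Machine loads after assignment: [21, 16, 14]
LPT makespan = 21
Lower bound = max(max_job, ceil(total/3)) = max(21, 17) = 21
Ratio = 21 / 21 = 1.0

1.0


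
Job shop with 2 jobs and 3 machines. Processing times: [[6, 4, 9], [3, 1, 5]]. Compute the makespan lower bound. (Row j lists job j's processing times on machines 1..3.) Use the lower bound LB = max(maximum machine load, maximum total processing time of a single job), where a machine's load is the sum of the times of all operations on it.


Machine loads:
  Machine 1: 6 + 3 = 9
  Machine 2: 4 + 1 = 5
  Machine 3: 9 + 5 = 14
Max machine load = 14
Job totals:
  Job 1: 19
  Job 2: 9
Max job total = 19
Lower bound = max(14, 19) = 19

19


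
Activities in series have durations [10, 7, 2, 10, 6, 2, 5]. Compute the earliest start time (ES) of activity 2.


Activity 2 starts after activities 1 through 1 complete.
Predecessor durations: [10]
ES = 10 = 10

10


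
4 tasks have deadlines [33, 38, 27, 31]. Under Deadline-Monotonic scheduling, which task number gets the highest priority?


Sort tasks by relative deadline (ascending):
  Task 3: deadline = 27
  Task 4: deadline = 31
  Task 1: deadline = 33
  Task 2: deadline = 38
Priority order (highest first): [3, 4, 1, 2]
Highest priority task = 3

3


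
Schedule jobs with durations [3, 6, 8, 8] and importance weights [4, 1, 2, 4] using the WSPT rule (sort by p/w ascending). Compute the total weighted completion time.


Compute p/w ratios and sort ascending (WSPT): [(3, 4), (8, 4), (8, 2), (6, 1)]
Compute weighted completion times:
  Job (p=3,w=4): C=3, w*C=4*3=12
  Job (p=8,w=4): C=11, w*C=4*11=44
  Job (p=8,w=2): C=19, w*C=2*19=38
  Job (p=6,w=1): C=25, w*C=1*25=25
Total weighted completion time = 119

119


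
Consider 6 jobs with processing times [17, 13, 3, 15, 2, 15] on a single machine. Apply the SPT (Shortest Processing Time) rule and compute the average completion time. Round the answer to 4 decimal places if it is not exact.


Sort jobs by processing time (SPT order): [2, 3, 13, 15, 15, 17]
Compute completion times sequentially:
  Job 1: processing = 2, completes at 2
  Job 2: processing = 3, completes at 5
  Job 3: processing = 13, completes at 18
  Job 4: processing = 15, completes at 33
  Job 5: processing = 15, completes at 48
  Job 6: processing = 17, completes at 65
Sum of completion times = 171
Average completion time = 171/6 = 28.5

28.5


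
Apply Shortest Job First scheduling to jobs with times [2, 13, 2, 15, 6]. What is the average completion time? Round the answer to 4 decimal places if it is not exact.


SJF order (ascending): [2, 2, 6, 13, 15]
Completion times:
  Job 1: burst=2, C=2
  Job 2: burst=2, C=4
  Job 3: burst=6, C=10
  Job 4: burst=13, C=23
  Job 5: burst=15, C=38
Average completion = 77/5 = 15.4

15.4


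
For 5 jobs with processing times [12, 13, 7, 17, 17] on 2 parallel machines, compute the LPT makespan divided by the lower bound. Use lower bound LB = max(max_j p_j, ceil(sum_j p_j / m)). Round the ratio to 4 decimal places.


LPT order: [17, 17, 13, 12, 7]
Machine loads after assignment: [30, 36]
LPT makespan = 36
Lower bound = max(max_job, ceil(total/2)) = max(17, 33) = 33
Ratio = 36 / 33 = 1.0909

1.0909


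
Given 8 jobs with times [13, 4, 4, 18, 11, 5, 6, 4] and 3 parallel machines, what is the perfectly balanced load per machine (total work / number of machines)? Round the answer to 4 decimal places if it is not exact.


Total processing time = 13 + 4 + 4 + 18 + 11 + 5 + 6 + 4 = 65
Number of machines = 3
Ideal balanced load = 65 / 3 = 21.6667

21.6667


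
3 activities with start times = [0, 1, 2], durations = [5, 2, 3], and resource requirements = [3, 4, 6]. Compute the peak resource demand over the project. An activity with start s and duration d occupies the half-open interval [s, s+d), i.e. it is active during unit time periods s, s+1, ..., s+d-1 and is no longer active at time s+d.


Each activity i is active on [start_i, start_i + duration_i).
Compute total resource usage per time slot:
  t=0: active resources = [3], total = 3
  t=1: active resources = [3, 4], total = 7
  t=2: active resources = [3, 4, 6], total = 13
  t=3: active resources = [3, 6], total = 9
  t=4: active resources = [3, 6], total = 9
Peak resource demand = 13

13


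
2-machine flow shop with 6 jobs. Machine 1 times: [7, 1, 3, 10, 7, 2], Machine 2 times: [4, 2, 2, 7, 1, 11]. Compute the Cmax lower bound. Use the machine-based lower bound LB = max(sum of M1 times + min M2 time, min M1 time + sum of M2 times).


LB1 = sum(M1 times) + min(M2 times) = 30 + 1 = 31
LB2 = min(M1 times) + sum(M2 times) = 1 + 27 = 28
Lower bound = max(LB1, LB2) = max(31, 28) = 31

31


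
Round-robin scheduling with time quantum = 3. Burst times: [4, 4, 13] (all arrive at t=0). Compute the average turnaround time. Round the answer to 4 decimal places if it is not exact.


Time quantum = 3
Execution trace:
  J1 runs 3 units, time = 3
  J2 runs 3 units, time = 6
  J3 runs 3 units, time = 9
  J1 runs 1 units, time = 10
  J2 runs 1 units, time = 11
  J3 runs 3 units, time = 14
  J3 runs 3 units, time = 17
  J3 runs 3 units, time = 20
  J3 runs 1 units, time = 21
Finish times: [10, 11, 21]
Average turnaround = 42/3 = 14.0

14.0


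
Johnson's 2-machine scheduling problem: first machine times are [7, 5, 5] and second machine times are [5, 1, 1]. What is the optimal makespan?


Apply Johnson's rule:
  Group 1 (a <= b): []
  Group 2 (a > b): [(1, 7, 5), (2, 5, 1), (3, 5, 1)]
Optimal job order: [1, 2, 3]
Schedule:
  Job 1: M1 done at 7, M2 done at 12
  Job 2: M1 done at 12, M2 done at 13
  Job 3: M1 done at 17, M2 done at 18
Makespan = 18

18


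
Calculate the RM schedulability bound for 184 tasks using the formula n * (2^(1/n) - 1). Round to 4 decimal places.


Compute 2^(1/184) = 1.0037742087
Subtract 1: 1.0037742087 - 1 = 0.0037742087
Multiply by n: 184 * 0.0037742087 = 0.6944544008
Round to 4 dp: 0.6945

0.6945


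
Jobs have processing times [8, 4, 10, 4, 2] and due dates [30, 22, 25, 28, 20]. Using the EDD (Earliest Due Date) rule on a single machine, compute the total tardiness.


Sort by due date (EDD order): [(2, 20), (4, 22), (10, 25), (4, 28), (8, 30)]
Compute completion times and tardiness:
  Job 1: p=2, d=20, C=2, tardiness=max(0,2-20)=0
  Job 2: p=4, d=22, C=6, tardiness=max(0,6-22)=0
  Job 3: p=10, d=25, C=16, tardiness=max(0,16-25)=0
  Job 4: p=4, d=28, C=20, tardiness=max(0,20-28)=0
  Job 5: p=8, d=30, C=28, tardiness=max(0,28-30)=0
Total tardiness = 0

0


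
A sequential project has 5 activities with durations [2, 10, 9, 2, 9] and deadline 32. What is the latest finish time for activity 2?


LF(activity 2) = deadline - sum of successor durations
Successors: activities 3 through 5 with durations [9, 2, 9]
Sum of successor durations = 20
LF = 32 - 20 = 12

12


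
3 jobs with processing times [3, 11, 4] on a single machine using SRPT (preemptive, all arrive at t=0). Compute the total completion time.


Since all jobs arrive at t=0, SRPT equals SPT ordering.
SPT order: [3, 4, 11]
Completion times:
  Job 1: p=3, C=3
  Job 2: p=4, C=7
  Job 3: p=11, C=18
Total completion time = 3 + 7 + 18 = 28

28


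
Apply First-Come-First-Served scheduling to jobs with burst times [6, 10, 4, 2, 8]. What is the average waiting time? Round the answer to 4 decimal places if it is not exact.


FCFS order (as given): [6, 10, 4, 2, 8]
Waiting times:
  Job 1: wait = 0
  Job 2: wait = 6
  Job 3: wait = 16
  Job 4: wait = 20
  Job 5: wait = 22
Sum of waiting times = 64
Average waiting time = 64/5 = 12.8

12.8


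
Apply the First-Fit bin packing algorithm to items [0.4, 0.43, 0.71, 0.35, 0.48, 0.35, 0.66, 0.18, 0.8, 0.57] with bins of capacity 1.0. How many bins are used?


Place items sequentially using First-Fit:
  Item 0.4 -> new Bin 1
  Item 0.43 -> Bin 1 (now 0.83)
  Item 0.71 -> new Bin 2
  Item 0.35 -> new Bin 3
  Item 0.48 -> Bin 3 (now 0.83)
  Item 0.35 -> new Bin 4
  Item 0.66 -> new Bin 5
  Item 0.18 -> Bin 2 (now 0.89)
  Item 0.8 -> new Bin 6
  Item 0.57 -> Bin 4 (now 0.92)
Total bins used = 6

6


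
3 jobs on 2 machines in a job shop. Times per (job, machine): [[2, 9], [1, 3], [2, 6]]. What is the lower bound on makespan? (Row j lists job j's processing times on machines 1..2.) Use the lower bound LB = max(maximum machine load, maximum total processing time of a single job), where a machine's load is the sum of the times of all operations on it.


Machine loads:
  Machine 1: 2 + 1 + 2 = 5
  Machine 2: 9 + 3 + 6 = 18
Max machine load = 18
Job totals:
  Job 1: 11
  Job 2: 4
  Job 3: 8
Max job total = 11
Lower bound = max(18, 11) = 18

18


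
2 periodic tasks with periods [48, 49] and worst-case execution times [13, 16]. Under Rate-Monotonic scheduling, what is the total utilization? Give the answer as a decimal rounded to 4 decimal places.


Compute individual utilizations (exact fractions):
  Task 1: C/T = 13/48 (approx. 0.2708)
  Task 2: C/T = 16/49 (approx. 0.3265)
Total utilization U = 13/48 + 16/49 = 1405/2352
Rounded to 4 decimal places: U = 0.5974
RM (Liu & Layland) bound for 2 tasks = 0.828427; compare with U = 1405/2352 (approx. 0.597364)
U <= bound, so schedulable by RM sufficient condition.

0.5974


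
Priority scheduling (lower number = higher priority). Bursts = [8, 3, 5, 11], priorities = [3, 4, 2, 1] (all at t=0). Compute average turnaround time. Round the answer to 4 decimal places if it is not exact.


Sort by priority (ascending = highest first):
Order: [(1, 11), (2, 5), (3, 8), (4, 3)]
Completion times:
  Priority 1, burst=11, C=11
  Priority 2, burst=5, C=16
  Priority 3, burst=8, C=24
  Priority 4, burst=3, C=27
Average turnaround = 78/4 = 19.5

19.5


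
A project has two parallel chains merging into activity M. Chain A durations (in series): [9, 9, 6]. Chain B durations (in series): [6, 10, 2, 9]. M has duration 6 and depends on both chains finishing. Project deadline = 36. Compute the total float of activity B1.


Forward pass: ES(B1) = sum of predecessors on chain B = 0
EF = ES + duration = 0 + 6 = 6
Backward pass: LF(M) = deadline = 36; LS(M) = 36 - 6 = 30
LF(B1) = LS(M) - sum(successors on chain B) = 30 - 21 = 9
LS = LF - duration = 9 - 6 = 3
Total float = LS - ES = 3 - 0 = 3

3


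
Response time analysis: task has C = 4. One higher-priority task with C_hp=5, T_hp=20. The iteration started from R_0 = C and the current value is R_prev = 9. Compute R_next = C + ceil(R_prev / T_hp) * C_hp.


R_next = C + ceil(R_prev / T_hp) * C_hp
ceil(9 / 20) = ceil(0.45) = 1
Interference = 1 * 5 = 5
R_next = 4 + 5 = 9
R_next = R_prev, so the iteration has converged (response time = 9).

9


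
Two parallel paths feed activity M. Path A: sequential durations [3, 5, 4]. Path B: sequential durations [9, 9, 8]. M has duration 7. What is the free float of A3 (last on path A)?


ES(A3) = sum of predecessors on chain A = 8
EF(A3) = ES + duration = 8 + 4 = 12
Successor of A3 is M. ES(M) = max(sum(A), sum(B)) = max(12, 26) = 26
Free float = ES(successor) - EF(current) = 26 - 12 = 14

14


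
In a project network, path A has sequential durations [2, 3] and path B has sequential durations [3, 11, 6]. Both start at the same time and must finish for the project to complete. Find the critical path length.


Path A total = 2 + 3 = 5
Path B total = 3 + 11 + 6 = 20
Critical path = longest path = max(5, 20) = 20

20


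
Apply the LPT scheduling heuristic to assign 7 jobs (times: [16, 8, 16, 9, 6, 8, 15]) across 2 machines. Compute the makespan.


Sort jobs in decreasing order (LPT): [16, 16, 15, 9, 8, 8, 6]
Assign each job to the least loaded machine:
  Machine 1: jobs [16, 15, 8], load = 39
  Machine 2: jobs [16, 9, 8, 6], load = 39
Makespan = max load = 39

39


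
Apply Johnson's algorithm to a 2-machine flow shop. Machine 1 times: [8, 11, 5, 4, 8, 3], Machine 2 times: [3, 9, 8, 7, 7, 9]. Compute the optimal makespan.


Apply Johnson's rule:
  Group 1 (a <= b): [(6, 3, 9), (4, 4, 7), (3, 5, 8)]
  Group 2 (a > b): [(2, 11, 9), (5, 8, 7), (1, 8, 3)]
Optimal job order: [6, 4, 3, 2, 5, 1]
Schedule:
  Job 6: M1 done at 3, M2 done at 12
  Job 4: M1 done at 7, M2 done at 19
  Job 3: M1 done at 12, M2 done at 27
  Job 2: M1 done at 23, M2 done at 36
  Job 5: M1 done at 31, M2 done at 43
  Job 1: M1 done at 39, M2 done at 46
Makespan = 46

46


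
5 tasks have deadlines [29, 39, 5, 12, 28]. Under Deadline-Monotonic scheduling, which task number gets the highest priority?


Sort tasks by relative deadline (ascending):
  Task 3: deadline = 5
  Task 4: deadline = 12
  Task 5: deadline = 28
  Task 1: deadline = 29
  Task 2: deadline = 39
Priority order (highest first): [3, 4, 5, 1, 2]
Highest priority task = 3

3


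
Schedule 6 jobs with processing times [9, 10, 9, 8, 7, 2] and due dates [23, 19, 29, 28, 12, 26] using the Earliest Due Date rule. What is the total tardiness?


Sort by due date (EDD order): [(7, 12), (10, 19), (9, 23), (2, 26), (8, 28), (9, 29)]
Compute completion times and tardiness:
  Job 1: p=7, d=12, C=7, tardiness=max(0,7-12)=0
  Job 2: p=10, d=19, C=17, tardiness=max(0,17-19)=0
  Job 3: p=9, d=23, C=26, tardiness=max(0,26-23)=3
  Job 4: p=2, d=26, C=28, tardiness=max(0,28-26)=2
  Job 5: p=8, d=28, C=36, tardiness=max(0,36-28)=8
  Job 6: p=9, d=29, C=45, tardiness=max(0,45-29)=16
Total tardiness = 29

29


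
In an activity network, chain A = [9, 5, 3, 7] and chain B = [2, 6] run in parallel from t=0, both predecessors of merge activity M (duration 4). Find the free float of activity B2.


ES(B2) = sum of predecessors on chain B = 2
EF(B2) = ES + duration = 2 + 6 = 8
Successor of B2 is M. ES(M) = max(sum(A), sum(B)) = max(24, 8) = 24
Free float = ES(successor) - EF(current) = 24 - 8 = 16

16


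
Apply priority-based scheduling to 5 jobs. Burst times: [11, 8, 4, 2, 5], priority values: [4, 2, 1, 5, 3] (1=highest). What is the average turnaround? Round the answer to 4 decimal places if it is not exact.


Sort by priority (ascending = highest first):
Order: [(1, 4), (2, 8), (3, 5), (4, 11), (5, 2)]
Completion times:
  Priority 1, burst=4, C=4
  Priority 2, burst=8, C=12
  Priority 3, burst=5, C=17
  Priority 4, burst=11, C=28
  Priority 5, burst=2, C=30
Average turnaround = 91/5 = 18.2

18.2


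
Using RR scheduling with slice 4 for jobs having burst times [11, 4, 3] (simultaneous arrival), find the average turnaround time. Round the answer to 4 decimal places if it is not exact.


Time quantum = 4
Execution trace:
  J1 runs 4 units, time = 4
  J2 runs 4 units, time = 8
  J3 runs 3 units, time = 11
  J1 runs 4 units, time = 15
  J1 runs 3 units, time = 18
Finish times: [18, 8, 11]
Average turnaround = 37/3 = 12.3333

12.3333


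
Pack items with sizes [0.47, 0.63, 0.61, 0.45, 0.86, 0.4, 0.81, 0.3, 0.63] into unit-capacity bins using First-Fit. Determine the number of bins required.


Place items sequentially using First-Fit:
  Item 0.47 -> new Bin 1
  Item 0.63 -> new Bin 2
  Item 0.61 -> new Bin 3
  Item 0.45 -> Bin 1 (now 0.92)
  Item 0.86 -> new Bin 4
  Item 0.4 -> new Bin 5
  Item 0.81 -> new Bin 6
  Item 0.3 -> Bin 2 (now 0.93)
  Item 0.63 -> new Bin 7
Total bins used = 7

7


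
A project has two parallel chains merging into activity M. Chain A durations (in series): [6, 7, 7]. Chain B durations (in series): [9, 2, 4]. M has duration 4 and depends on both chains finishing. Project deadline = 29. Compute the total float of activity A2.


Forward pass: ES(A2) = sum of predecessors on chain A = 6
EF = ES + duration = 6 + 7 = 13
Backward pass: LF(M) = deadline = 29; LS(M) = 29 - 4 = 25
LF(A2) = LS(M) - sum(successors on chain A) = 25 - 7 = 18
LS = LF - duration = 18 - 7 = 11
Total float = LS - ES = 11 - 6 = 5

5


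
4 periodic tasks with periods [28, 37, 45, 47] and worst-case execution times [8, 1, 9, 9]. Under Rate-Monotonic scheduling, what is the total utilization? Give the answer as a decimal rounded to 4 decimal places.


Compute individual utilizations (exact fractions):
  Task 1: C/T = 8/28 = 2/7 (approx. 0.2857)
  Task 2: C/T = 1/37 (approx. 0.027)
  Task 3: C/T = 9/45 = 1/5 (approx. 0.2)
  Task 4: C/T = 9/47 (approx. 0.1915)
Total utilization U = 2/7 + 1/37 + 1/5 + 9/47 = 42863/60865
Rounded to 4 decimal places: U = 0.7042
RM (Liu & Layland) bound for 4 tasks = 0.756828; compare with U = 42863/60865 (approx. 0.704231)
U <= bound, so schedulable by RM sufficient condition.

0.7042


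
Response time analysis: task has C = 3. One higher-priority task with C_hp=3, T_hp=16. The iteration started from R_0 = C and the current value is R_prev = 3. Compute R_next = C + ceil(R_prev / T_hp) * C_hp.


R_next = C + ceil(R_prev / T_hp) * C_hp
ceil(3 / 16) = ceil(0.1875) = 1
Interference = 1 * 3 = 3
R_next = 3 + 3 = 6

6


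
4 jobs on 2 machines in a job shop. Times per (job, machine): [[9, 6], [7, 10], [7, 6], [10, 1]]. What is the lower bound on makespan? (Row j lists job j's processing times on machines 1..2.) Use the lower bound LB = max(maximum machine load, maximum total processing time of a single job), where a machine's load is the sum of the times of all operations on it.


Machine loads:
  Machine 1: 9 + 7 + 7 + 10 = 33
  Machine 2: 6 + 10 + 6 + 1 = 23
Max machine load = 33
Job totals:
  Job 1: 15
  Job 2: 17
  Job 3: 13
  Job 4: 11
Max job total = 17
Lower bound = max(33, 17) = 33

33


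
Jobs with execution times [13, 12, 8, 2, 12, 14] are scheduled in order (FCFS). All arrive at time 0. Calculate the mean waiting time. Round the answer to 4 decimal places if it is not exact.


FCFS order (as given): [13, 12, 8, 2, 12, 14]
Waiting times:
  Job 1: wait = 0
  Job 2: wait = 13
  Job 3: wait = 25
  Job 4: wait = 33
  Job 5: wait = 35
  Job 6: wait = 47
Sum of waiting times = 153
Average waiting time = 153/6 = 25.5

25.5


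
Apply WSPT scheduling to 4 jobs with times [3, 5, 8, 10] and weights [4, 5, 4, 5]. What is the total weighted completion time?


Compute p/w ratios and sort ascending (WSPT): [(3, 4), (5, 5), (8, 4), (10, 5)]
Compute weighted completion times:
  Job (p=3,w=4): C=3, w*C=4*3=12
  Job (p=5,w=5): C=8, w*C=5*8=40
  Job (p=8,w=4): C=16, w*C=4*16=64
  Job (p=10,w=5): C=26, w*C=5*26=130
Total weighted completion time = 246

246


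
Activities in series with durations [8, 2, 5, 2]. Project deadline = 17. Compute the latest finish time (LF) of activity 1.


LF(activity 1) = deadline - sum of successor durations
Successors: activities 2 through 4 with durations [2, 5, 2]
Sum of successor durations = 9
LF = 17 - 9 = 8

8


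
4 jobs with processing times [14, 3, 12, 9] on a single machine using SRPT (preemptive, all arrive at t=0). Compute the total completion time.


Since all jobs arrive at t=0, SRPT equals SPT ordering.
SPT order: [3, 9, 12, 14]
Completion times:
  Job 1: p=3, C=3
  Job 2: p=9, C=12
  Job 3: p=12, C=24
  Job 4: p=14, C=38
Total completion time = 3 + 12 + 24 + 38 = 77

77


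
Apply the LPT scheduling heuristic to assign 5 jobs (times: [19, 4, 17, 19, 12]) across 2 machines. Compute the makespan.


Sort jobs in decreasing order (LPT): [19, 19, 17, 12, 4]
Assign each job to the least loaded machine:
  Machine 1: jobs [19, 17], load = 36
  Machine 2: jobs [19, 12, 4], load = 35
Makespan = max load = 36

36


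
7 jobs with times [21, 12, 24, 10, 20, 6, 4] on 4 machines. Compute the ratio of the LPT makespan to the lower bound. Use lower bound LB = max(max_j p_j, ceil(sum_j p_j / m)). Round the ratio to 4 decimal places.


LPT order: [24, 21, 20, 12, 10, 6, 4]
Machine loads after assignment: [24, 25, 26, 22]
LPT makespan = 26
Lower bound = max(max_job, ceil(total/4)) = max(24, 25) = 25
Ratio = 26 / 25 = 1.04

1.04


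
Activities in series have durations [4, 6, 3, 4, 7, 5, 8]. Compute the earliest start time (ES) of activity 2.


Activity 2 starts after activities 1 through 1 complete.
Predecessor durations: [4]
ES = 4 = 4

4


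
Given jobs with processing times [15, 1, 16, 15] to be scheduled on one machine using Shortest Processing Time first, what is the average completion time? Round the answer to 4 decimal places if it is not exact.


Sort jobs by processing time (SPT order): [1, 15, 15, 16]
Compute completion times sequentially:
  Job 1: processing = 1, completes at 1
  Job 2: processing = 15, completes at 16
  Job 3: processing = 15, completes at 31
  Job 4: processing = 16, completes at 47
Sum of completion times = 95
Average completion time = 95/4 = 23.75

23.75


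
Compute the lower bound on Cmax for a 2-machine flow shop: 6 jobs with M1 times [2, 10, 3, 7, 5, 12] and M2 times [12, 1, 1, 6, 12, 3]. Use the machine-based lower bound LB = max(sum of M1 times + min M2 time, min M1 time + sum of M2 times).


LB1 = sum(M1 times) + min(M2 times) = 39 + 1 = 40
LB2 = min(M1 times) + sum(M2 times) = 2 + 35 = 37
Lower bound = max(LB1, LB2) = max(40, 37) = 40

40


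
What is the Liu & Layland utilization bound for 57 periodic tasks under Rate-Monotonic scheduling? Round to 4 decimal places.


Compute 2^(1/57) = 1.0122347161
Subtract 1: 1.0122347161 - 1 = 0.0122347161
Multiply by n: 57 * 0.0122347161 = 0.6973788177
Round to 4 dp: 0.6974

0.6974


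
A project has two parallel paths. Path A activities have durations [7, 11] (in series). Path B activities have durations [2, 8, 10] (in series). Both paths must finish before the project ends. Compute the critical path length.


Path A total = 7 + 11 = 18
Path B total = 2 + 8 + 10 = 20
Critical path = longest path = max(18, 20) = 20

20


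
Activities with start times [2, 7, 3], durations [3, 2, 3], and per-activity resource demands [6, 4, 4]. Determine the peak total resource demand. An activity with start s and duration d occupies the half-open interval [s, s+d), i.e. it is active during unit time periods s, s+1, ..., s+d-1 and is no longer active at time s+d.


Each activity i is active on [start_i, start_i + duration_i).
Compute total resource usage per time slot:
  t=0: active resources = [], total = 0
  t=1: active resources = [], total = 0
  t=2: active resources = [6], total = 6
  t=3: active resources = [6, 4], total = 10
  t=4: active resources = [6, 4], total = 10
  t=5: active resources = [4], total = 4
  t=6: active resources = [], total = 0
  t=7: active resources = [4], total = 4
  t=8: active resources = [4], total = 4
Peak resource demand = 10

10


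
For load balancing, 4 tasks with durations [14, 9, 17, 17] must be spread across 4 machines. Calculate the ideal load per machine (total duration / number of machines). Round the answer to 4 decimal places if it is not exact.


Total processing time = 14 + 9 + 17 + 17 = 57
Number of machines = 4
Ideal balanced load = 57 / 4 = 14.25

14.25


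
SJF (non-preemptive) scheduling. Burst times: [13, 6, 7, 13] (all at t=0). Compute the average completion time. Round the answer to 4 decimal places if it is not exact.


SJF order (ascending): [6, 7, 13, 13]
Completion times:
  Job 1: burst=6, C=6
  Job 2: burst=7, C=13
  Job 3: burst=13, C=26
  Job 4: burst=13, C=39
Average completion = 84/4 = 21.0

21.0


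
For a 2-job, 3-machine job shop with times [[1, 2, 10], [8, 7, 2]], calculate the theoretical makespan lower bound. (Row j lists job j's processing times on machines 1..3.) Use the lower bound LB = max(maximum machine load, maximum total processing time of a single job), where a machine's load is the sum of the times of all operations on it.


Machine loads:
  Machine 1: 1 + 8 = 9
  Machine 2: 2 + 7 = 9
  Machine 3: 10 + 2 = 12
Max machine load = 12
Job totals:
  Job 1: 13
  Job 2: 17
Max job total = 17
Lower bound = max(12, 17) = 17

17


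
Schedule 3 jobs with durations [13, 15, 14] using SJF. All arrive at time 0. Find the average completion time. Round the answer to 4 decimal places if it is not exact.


SJF order (ascending): [13, 14, 15]
Completion times:
  Job 1: burst=13, C=13
  Job 2: burst=14, C=27
  Job 3: burst=15, C=42
Average completion = 82/3 = 27.3333

27.3333


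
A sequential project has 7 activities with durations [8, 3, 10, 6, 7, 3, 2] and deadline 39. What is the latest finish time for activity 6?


LF(activity 6) = deadline - sum of successor durations
Successors: activities 7 through 7 with durations [2]
Sum of successor durations = 2
LF = 39 - 2 = 37

37


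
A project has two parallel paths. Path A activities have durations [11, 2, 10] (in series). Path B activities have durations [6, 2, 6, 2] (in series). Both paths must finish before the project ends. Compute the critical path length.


Path A total = 11 + 2 + 10 = 23
Path B total = 6 + 2 + 6 + 2 = 16
Critical path = longest path = max(23, 16) = 23

23


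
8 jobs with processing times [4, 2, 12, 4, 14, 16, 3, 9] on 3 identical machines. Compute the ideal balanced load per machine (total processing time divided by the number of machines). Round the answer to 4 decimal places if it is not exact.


Total processing time = 4 + 2 + 12 + 4 + 14 + 16 + 3 + 9 = 64
Number of machines = 3
Ideal balanced load = 64 / 3 = 21.3333

21.3333


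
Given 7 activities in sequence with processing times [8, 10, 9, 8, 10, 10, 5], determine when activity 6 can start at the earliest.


Activity 6 starts after activities 1 through 5 complete.
Predecessor durations: [8, 10, 9, 8, 10]
ES = 8 + 10 + 9 + 8 + 10 = 45

45


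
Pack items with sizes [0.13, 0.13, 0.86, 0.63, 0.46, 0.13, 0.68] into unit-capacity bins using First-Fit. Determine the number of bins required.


Place items sequentially using First-Fit:
  Item 0.13 -> new Bin 1
  Item 0.13 -> Bin 1 (now 0.26)
  Item 0.86 -> new Bin 2
  Item 0.63 -> Bin 1 (now 0.89)
  Item 0.46 -> new Bin 3
  Item 0.13 -> Bin 2 (now 0.99)
  Item 0.68 -> new Bin 4
Total bins used = 4

4


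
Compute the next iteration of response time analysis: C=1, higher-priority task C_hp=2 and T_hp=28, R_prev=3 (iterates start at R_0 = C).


R_next = C + ceil(R_prev / T_hp) * C_hp
ceil(3 / 28) = ceil(0.1071) = 1
Interference = 1 * 2 = 2
R_next = 1 + 2 = 3
R_next = R_prev, so the iteration has converged (response time = 3).

3


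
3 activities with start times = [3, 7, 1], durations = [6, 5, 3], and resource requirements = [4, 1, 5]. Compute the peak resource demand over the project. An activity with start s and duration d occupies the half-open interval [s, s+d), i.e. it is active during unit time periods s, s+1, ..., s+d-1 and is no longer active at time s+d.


Each activity i is active on [start_i, start_i + duration_i).
Compute total resource usage per time slot:
  t=0: active resources = [], total = 0
  t=1: active resources = [5], total = 5
  t=2: active resources = [5], total = 5
  t=3: active resources = [4, 5], total = 9
  t=4: active resources = [4], total = 4
  t=5: active resources = [4], total = 4
  t=6: active resources = [4], total = 4
  t=7: active resources = [4, 1], total = 5
  t=8: active resources = [4, 1], total = 5
  t=9: active resources = [1], total = 1
  t=10: active resources = [1], total = 1
  t=11: active resources = [1], total = 1
Peak resource demand = 9

9


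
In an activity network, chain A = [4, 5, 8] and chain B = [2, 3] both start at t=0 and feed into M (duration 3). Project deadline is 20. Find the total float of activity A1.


Forward pass: ES(A1) = sum of predecessors on chain A = 0
EF = ES + duration = 0 + 4 = 4
Backward pass: LF(M) = deadline = 20; LS(M) = 20 - 3 = 17
LF(A1) = LS(M) - sum(successors on chain A) = 17 - 13 = 4
LS = LF - duration = 4 - 4 = 0
Total float = LS - ES = 0 - 0 = 0

0


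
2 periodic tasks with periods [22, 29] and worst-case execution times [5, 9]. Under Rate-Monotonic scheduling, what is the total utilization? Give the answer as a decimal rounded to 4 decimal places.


Compute individual utilizations (exact fractions):
  Task 1: C/T = 5/22 (approx. 0.2273)
  Task 2: C/T = 9/29 (approx. 0.3103)
Total utilization U = 5/22 + 9/29 = 343/638
Rounded to 4 decimal places: U = 0.5376
RM (Liu & Layland) bound for 2 tasks = 0.828427; compare with U = 343/638 (approx. 0.537618)
U <= bound, so schedulable by RM sufficient condition.

0.5376


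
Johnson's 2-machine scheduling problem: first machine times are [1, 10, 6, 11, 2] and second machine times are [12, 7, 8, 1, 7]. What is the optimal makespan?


Apply Johnson's rule:
  Group 1 (a <= b): [(1, 1, 12), (5, 2, 7), (3, 6, 8)]
  Group 2 (a > b): [(2, 10, 7), (4, 11, 1)]
Optimal job order: [1, 5, 3, 2, 4]
Schedule:
  Job 1: M1 done at 1, M2 done at 13
  Job 5: M1 done at 3, M2 done at 20
  Job 3: M1 done at 9, M2 done at 28
  Job 2: M1 done at 19, M2 done at 35
  Job 4: M1 done at 30, M2 done at 36
Makespan = 36

36


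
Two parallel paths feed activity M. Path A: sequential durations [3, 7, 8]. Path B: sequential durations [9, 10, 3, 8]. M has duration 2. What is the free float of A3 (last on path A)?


ES(A3) = sum of predecessors on chain A = 10
EF(A3) = ES + duration = 10 + 8 = 18
Successor of A3 is M. ES(M) = max(sum(A), sum(B)) = max(18, 30) = 30
Free float = ES(successor) - EF(current) = 30 - 18 = 12

12


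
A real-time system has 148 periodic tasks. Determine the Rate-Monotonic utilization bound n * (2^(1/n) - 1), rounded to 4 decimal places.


Compute 2^(1/148) = 1.0046944113
Subtract 1: 1.0046944113 - 1 = 0.0046944113
Multiply by n: 148 * 0.0046944113 = 0.6947728724
Round to 4 dp: 0.6948

0.6948


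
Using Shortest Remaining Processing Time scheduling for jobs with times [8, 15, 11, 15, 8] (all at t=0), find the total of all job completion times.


Since all jobs arrive at t=0, SRPT equals SPT ordering.
SPT order: [8, 8, 11, 15, 15]
Completion times:
  Job 1: p=8, C=8
  Job 2: p=8, C=16
  Job 3: p=11, C=27
  Job 4: p=15, C=42
  Job 5: p=15, C=57
Total completion time = 8 + 16 + 27 + 42 + 57 = 150

150


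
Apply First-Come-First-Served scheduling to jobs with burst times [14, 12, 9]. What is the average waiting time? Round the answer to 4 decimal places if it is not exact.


FCFS order (as given): [14, 12, 9]
Waiting times:
  Job 1: wait = 0
  Job 2: wait = 14
  Job 3: wait = 26
Sum of waiting times = 40
Average waiting time = 40/3 = 13.3333

13.3333


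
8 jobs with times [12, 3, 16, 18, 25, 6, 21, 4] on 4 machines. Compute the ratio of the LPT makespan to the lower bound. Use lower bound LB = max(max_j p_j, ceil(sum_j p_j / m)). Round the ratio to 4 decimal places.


LPT order: [25, 21, 18, 16, 12, 6, 4, 3]
Machine loads after assignment: [25, 25, 27, 28]
LPT makespan = 28
Lower bound = max(max_job, ceil(total/4)) = max(25, 27) = 27
Ratio = 28 / 27 = 1.037

1.037


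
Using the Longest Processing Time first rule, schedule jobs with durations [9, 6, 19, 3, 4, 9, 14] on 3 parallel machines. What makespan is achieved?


Sort jobs in decreasing order (LPT): [19, 14, 9, 9, 6, 4, 3]
Assign each job to the least loaded machine:
  Machine 1: jobs [19, 3], load = 22
  Machine 2: jobs [14, 6], load = 20
  Machine 3: jobs [9, 9, 4], load = 22
Makespan = max load = 22

22


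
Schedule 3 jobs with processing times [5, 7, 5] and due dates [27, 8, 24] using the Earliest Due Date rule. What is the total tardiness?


Sort by due date (EDD order): [(7, 8), (5, 24), (5, 27)]
Compute completion times and tardiness:
  Job 1: p=7, d=8, C=7, tardiness=max(0,7-8)=0
  Job 2: p=5, d=24, C=12, tardiness=max(0,12-24)=0
  Job 3: p=5, d=27, C=17, tardiness=max(0,17-27)=0
Total tardiness = 0

0


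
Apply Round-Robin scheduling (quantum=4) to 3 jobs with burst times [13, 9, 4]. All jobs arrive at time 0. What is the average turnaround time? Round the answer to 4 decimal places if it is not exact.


Time quantum = 4
Execution trace:
  J1 runs 4 units, time = 4
  J2 runs 4 units, time = 8
  J3 runs 4 units, time = 12
  J1 runs 4 units, time = 16
  J2 runs 4 units, time = 20
  J1 runs 4 units, time = 24
  J2 runs 1 units, time = 25
  J1 runs 1 units, time = 26
Finish times: [26, 25, 12]
Average turnaround = 63/3 = 21.0

21.0


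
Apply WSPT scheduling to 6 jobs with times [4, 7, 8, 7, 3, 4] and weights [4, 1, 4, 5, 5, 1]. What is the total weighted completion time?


Compute p/w ratios and sort ascending (WSPT): [(3, 5), (4, 4), (7, 5), (8, 4), (4, 1), (7, 1)]
Compute weighted completion times:
  Job (p=3,w=5): C=3, w*C=5*3=15
  Job (p=4,w=4): C=7, w*C=4*7=28
  Job (p=7,w=5): C=14, w*C=5*14=70
  Job (p=8,w=4): C=22, w*C=4*22=88
  Job (p=4,w=1): C=26, w*C=1*26=26
  Job (p=7,w=1): C=33, w*C=1*33=33
Total weighted completion time = 260

260


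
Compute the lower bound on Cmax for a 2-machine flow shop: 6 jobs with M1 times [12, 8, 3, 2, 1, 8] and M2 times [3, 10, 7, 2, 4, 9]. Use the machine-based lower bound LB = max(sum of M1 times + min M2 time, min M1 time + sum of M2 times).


LB1 = sum(M1 times) + min(M2 times) = 34 + 2 = 36
LB2 = min(M1 times) + sum(M2 times) = 1 + 35 = 36
Lower bound = max(LB1, LB2) = max(36, 36) = 36

36


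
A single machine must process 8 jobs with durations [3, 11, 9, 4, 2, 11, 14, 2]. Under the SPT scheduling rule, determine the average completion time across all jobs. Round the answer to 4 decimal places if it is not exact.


Sort jobs by processing time (SPT order): [2, 2, 3, 4, 9, 11, 11, 14]
Compute completion times sequentially:
  Job 1: processing = 2, completes at 2
  Job 2: processing = 2, completes at 4
  Job 3: processing = 3, completes at 7
  Job 4: processing = 4, completes at 11
  Job 5: processing = 9, completes at 20
  Job 6: processing = 11, completes at 31
  Job 7: processing = 11, completes at 42
  Job 8: processing = 14, completes at 56
Sum of completion times = 173
Average completion time = 173/8 = 21.625

21.625


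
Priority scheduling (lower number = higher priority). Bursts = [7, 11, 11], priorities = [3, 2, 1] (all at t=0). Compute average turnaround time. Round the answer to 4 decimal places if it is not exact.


Sort by priority (ascending = highest first):
Order: [(1, 11), (2, 11), (3, 7)]
Completion times:
  Priority 1, burst=11, C=11
  Priority 2, burst=11, C=22
  Priority 3, burst=7, C=29
Average turnaround = 62/3 = 20.6667

20.6667


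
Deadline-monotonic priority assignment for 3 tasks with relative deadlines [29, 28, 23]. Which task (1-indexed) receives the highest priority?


Sort tasks by relative deadline (ascending):
  Task 3: deadline = 23
  Task 2: deadline = 28
  Task 1: deadline = 29
Priority order (highest first): [3, 2, 1]
Highest priority task = 3

3


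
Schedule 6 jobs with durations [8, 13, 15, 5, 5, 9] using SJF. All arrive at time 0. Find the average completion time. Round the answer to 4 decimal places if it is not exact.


SJF order (ascending): [5, 5, 8, 9, 13, 15]
Completion times:
  Job 1: burst=5, C=5
  Job 2: burst=5, C=10
  Job 3: burst=8, C=18
  Job 4: burst=9, C=27
  Job 5: burst=13, C=40
  Job 6: burst=15, C=55
Average completion = 155/6 = 25.8333

25.8333


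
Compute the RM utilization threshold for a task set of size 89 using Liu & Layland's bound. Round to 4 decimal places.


Compute 2^(1/89) = 1.0078185773
Subtract 1: 1.0078185773 - 1 = 0.0078185773
Multiply by n: 89 * 0.0078185773 = 0.6958533797
Round to 4 dp: 0.6959

0.6959


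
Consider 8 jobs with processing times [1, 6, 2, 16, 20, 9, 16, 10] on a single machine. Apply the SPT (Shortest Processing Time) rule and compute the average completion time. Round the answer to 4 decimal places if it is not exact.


Sort jobs by processing time (SPT order): [1, 2, 6, 9, 10, 16, 16, 20]
Compute completion times sequentially:
  Job 1: processing = 1, completes at 1
  Job 2: processing = 2, completes at 3
  Job 3: processing = 6, completes at 9
  Job 4: processing = 9, completes at 18
  Job 5: processing = 10, completes at 28
  Job 6: processing = 16, completes at 44
  Job 7: processing = 16, completes at 60
  Job 8: processing = 20, completes at 80
Sum of completion times = 243
Average completion time = 243/8 = 30.375

30.375


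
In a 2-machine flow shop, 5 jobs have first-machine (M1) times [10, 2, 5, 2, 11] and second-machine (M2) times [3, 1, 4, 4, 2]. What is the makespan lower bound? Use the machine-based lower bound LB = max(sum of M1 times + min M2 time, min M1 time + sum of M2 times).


LB1 = sum(M1 times) + min(M2 times) = 30 + 1 = 31
LB2 = min(M1 times) + sum(M2 times) = 2 + 14 = 16
Lower bound = max(LB1, LB2) = max(31, 16) = 31

31


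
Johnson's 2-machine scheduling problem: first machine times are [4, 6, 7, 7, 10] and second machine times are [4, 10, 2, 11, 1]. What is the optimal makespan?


Apply Johnson's rule:
  Group 1 (a <= b): [(1, 4, 4), (2, 6, 10), (4, 7, 11)]
  Group 2 (a > b): [(3, 7, 2), (5, 10, 1)]
Optimal job order: [1, 2, 4, 3, 5]
Schedule:
  Job 1: M1 done at 4, M2 done at 8
  Job 2: M1 done at 10, M2 done at 20
  Job 4: M1 done at 17, M2 done at 31
  Job 3: M1 done at 24, M2 done at 33
  Job 5: M1 done at 34, M2 done at 35
Makespan = 35

35


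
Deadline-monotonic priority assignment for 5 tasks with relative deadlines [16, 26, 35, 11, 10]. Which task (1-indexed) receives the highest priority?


Sort tasks by relative deadline (ascending):
  Task 5: deadline = 10
  Task 4: deadline = 11
  Task 1: deadline = 16
  Task 2: deadline = 26
  Task 3: deadline = 35
Priority order (highest first): [5, 4, 1, 2, 3]
Highest priority task = 5

5


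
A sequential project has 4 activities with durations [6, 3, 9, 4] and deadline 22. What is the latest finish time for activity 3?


LF(activity 3) = deadline - sum of successor durations
Successors: activities 4 through 4 with durations [4]
Sum of successor durations = 4
LF = 22 - 4 = 18

18


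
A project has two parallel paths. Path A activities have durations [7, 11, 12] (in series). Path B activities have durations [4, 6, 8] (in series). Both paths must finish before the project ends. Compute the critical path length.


Path A total = 7 + 11 + 12 = 30
Path B total = 4 + 6 + 8 = 18
Critical path = longest path = max(30, 18) = 30

30
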